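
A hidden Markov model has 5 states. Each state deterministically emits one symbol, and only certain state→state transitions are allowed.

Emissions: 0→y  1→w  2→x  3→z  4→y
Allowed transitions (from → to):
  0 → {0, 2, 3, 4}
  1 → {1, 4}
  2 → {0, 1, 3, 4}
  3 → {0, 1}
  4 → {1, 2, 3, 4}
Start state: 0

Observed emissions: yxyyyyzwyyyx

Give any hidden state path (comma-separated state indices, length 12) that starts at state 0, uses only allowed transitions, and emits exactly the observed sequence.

  0: obs=y cand={0,4} pick 0 [start]
  1: obs=x cand={2} pick 2 [0->2 ok]
  2: obs=y cand={0,4} pick 0 [2->0 ok]
  3: obs=y cand={0,4} pick 0 [0->0 ok]
  4: obs=y cand={0,4} pick 0 [0->0 ok]
  5: obs=y cand={0,4} pick 4 [0->4 ok]
  6: obs=z cand={3} pick 3 [4->3 ok]
  7: obs=w cand={1} pick 1 [3->1 ok]
  8: obs=y cand={0,4} pick 4 [1->4 ok]
  9: obs=y cand={0,4} pick 4 [4->4 ok]
  10: obs=y cand={0,4} pick 4 [4->4 ok]
  11: obs=x cand={2} pick 2 [4->2 ok]

0,2,0,0,0,4,3,1,4,4,4,2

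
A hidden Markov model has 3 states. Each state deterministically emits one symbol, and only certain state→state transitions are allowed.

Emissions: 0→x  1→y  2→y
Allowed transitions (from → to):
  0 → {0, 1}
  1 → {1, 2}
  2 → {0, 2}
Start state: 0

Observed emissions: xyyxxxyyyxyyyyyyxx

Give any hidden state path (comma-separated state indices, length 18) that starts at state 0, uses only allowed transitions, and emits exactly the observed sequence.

  pos 0: x in {0}, choose 0; start
  pos 1: y in {1,2}, choose 1; 0->1 ok
  pos 2: y in {1,2}, choose 2; 1->2 ok
  pos 3: x in {0}, choose 0; 2->0 ok
  pos 4: x in {0}, choose 0; 0->0 ok
  pos 5: x in {0}, choose 0; 0->0 ok
  pos 6: y in {1,2}, choose 1; 0->1 ok
  pos 7: y in {1,2}, choose 1; 1->1 ok
  pos 8: y in {1,2}, choose 2; 1->2 ok
  pos 9: x in {0}, choose 0; 2->0 ok
  pos 10: y in {1,2}, choose 1; 0->1 ok
  pos 11: y in {1,2}, choose 1; 1->1 ok
  pos 12: y in {1,2}, choose 1; 1->1 ok
  pos 13: y in {1,2}, choose 1; 1->1 ok
  pos 14: y in {1,2}, choose 2; 1->2 ok
  pos 15: y in {1,2}, choose 2; 2->2 ok
  pos 16: x in {0}, choose 0; 2->0 ok
  pos 17: x in {0}, choose 0; 0->0 ok

0,1,2,0,0,0,1,1,2,0,1,1,1,1,2,2,0,0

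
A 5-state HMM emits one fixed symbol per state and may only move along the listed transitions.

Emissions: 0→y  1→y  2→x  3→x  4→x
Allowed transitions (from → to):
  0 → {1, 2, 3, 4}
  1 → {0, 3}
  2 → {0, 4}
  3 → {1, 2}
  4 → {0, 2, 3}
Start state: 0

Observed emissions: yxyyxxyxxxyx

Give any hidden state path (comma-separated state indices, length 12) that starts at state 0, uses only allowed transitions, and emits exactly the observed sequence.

  pos 0: y in {0,1}, choose 0; start
  pos 1: x in {2,3,4}, choose 3; 0->3 ok
  pos 2: y in {0,1}, choose 1; 3->1 ok
  pos 3: y in {0,1}, choose 0; 1->0 ok
  pos 4: x in {2,3,4}, choose 3; 0->3 ok
  pos 5: x in {2,3,4}, choose 2; 3->2 ok
  pos 6: y in {0,1}, choose 0; 2->0 ok
  pos 7: x in {2,3,4}, choose 2; 0->2 ok
  pos 8: x in {2,3,4}, choose 4; 2->4 ok
  pos 9: x in {2,3,4}, choose 2; 4->2 ok
  pos 10: y in {0,1}, choose 0; 2->0 ok
  pos 11: x in {2,3,4}, choose 3; 0->3 ok

0,3,1,0,3,2,0,2,4,2,0,3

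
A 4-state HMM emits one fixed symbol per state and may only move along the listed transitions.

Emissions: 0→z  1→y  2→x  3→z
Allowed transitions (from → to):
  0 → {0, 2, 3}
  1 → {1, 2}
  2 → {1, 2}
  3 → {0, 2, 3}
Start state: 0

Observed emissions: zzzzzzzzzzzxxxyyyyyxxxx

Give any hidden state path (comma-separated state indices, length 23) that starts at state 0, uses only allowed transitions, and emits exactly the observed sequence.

  [0] z  {0,3}  => 0  start
  [1] z  {0,3}  => 0  0->0 ok
  [2] z  {0,3}  => 0  0->0 ok
  [3] z  {0,3}  => 3  0->3 ok
  [4] z  {0,3}  => 3  3->3 ok
  [5] z  {0,3}  => 3  3->3 ok
  [6] z  {0,3}  => 3  3->3 ok
  [7] z  {0,3}  => 3  3->3 ok
  [8] z  {0,3}  => 0  3->0 ok
  [9] z  {0,3}  => 0  0->0 ok
  [10] z  {0,3}  => 3  0->3 ok
  [11] x  {2}  => 2  3->2 ok
  [12] x  {2}  => 2  2->2 ok
  [13] x  {2}  => 2  2->2 ok
  [14] y  {1}  => 1  2->1 ok
  [15] y  {1}  => 1  1->1 ok
  [16] y  {1}  => 1  1->1 ok
  [17] y  {1}  => 1  1->1 ok
  [18] y  {1}  => 1  1->1 ok
  [19] x  {2}  => 2  1->2 ok
  [20] x  {2}  => 2  2->2 ok
  [21] x  {2}  => 2  2->2 ok
  [22] x  {2}  => 2  2->2 ok

0,0,0,3,3,3,3,3,0,0,3,2,2,2,1,1,1,1,1,2,2,2,2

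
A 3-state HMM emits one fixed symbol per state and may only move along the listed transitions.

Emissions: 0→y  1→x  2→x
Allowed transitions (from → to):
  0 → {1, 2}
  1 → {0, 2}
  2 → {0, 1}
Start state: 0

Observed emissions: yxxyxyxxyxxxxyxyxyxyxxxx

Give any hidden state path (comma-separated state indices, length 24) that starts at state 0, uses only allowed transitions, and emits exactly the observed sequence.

0,1,2,0,1,0,2,1,0,2,1,2,1,0,2,0,1,0,1,0,1,2,1,2

  pos 0: y in {0}, choose 0; start
  pos 1: x in {1,2}, choose 1; 0->1 ok
  pos 2: x in {1,2}, choose 2; 1->2 ok
  pos 3: y in {0}, choose 0; 2->0 ok
  pos 4: x in {1,2}, choose 1; 0->1 ok
  pos 5: y in {0}, choose 0; 1->0 ok
  pos 6: x in {1,2}, choose 2; 0->2 ok
  pos 7: x in {1,2}, choose 1; 2->1 ok
  pos 8: y in {0}, choose 0; 1->0 ok
  pos 9: x in {1,2}, choose 2; 0->2 ok
  pos 10: x in {1,2}, choose 1; 2->1 ok
  pos 11: x in {1,2}, choose 2; 1->2 ok
  pos 12: x in {1,2}, choose 1; 2->1 ok
  pos 13: y in {0}, choose 0; 1->0 ok
  pos 14: x in {1,2}, choose 2; 0->2 ok
  pos 15: y in {0}, choose 0; 2->0 ok
  pos 16: x in {1,2}, choose 1; 0->1 ok
  pos 17: y in {0}, choose 0; 1->0 ok
  pos 18: x in {1,2}, choose 1; 0->1 ok
  pos 19: y in {0}, choose 0; 1->0 ok
  pos 20: x in {1,2}, choose 1; 0->1 ok
  pos 21: x in {1,2}, choose 2; 1->2 ok
  pos 22: x in {1,2}, choose 1; 2->1 ok
  pos 23: x in {1,2}, choose 2; 1->2 ok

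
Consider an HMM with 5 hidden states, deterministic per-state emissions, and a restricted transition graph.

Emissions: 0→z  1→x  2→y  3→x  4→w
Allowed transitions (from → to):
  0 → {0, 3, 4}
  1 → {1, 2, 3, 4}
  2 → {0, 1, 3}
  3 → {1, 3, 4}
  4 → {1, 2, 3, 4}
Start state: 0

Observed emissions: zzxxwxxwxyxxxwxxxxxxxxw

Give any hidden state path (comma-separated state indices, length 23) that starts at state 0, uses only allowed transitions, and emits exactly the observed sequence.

  0: obs=z cand={0} pick 0 [start]
  1: obs=z cand={0} pick 0 [0->0 ok]
  2: obs=x cand={1,3} pick 3 [0->3 ok]
  3: obs=x cand={1,3} pick 3 [3->3 ok]
  4: obs=w cand={4} pick 4 [3->4 ok]
  5: obs=x cand={1,3} pick 3 [4->3 ok]
  6: obs=x cand={1,3} pick 3 [3->3 ok]
  7: obs=w cand={4} pick 4 [3->4 ok]
  8: obs=x cand={1,3} pick 1 [4->1 ok]
  9: obs=y cand={2} pick 2 [1->2 ok]
  10: obs=x cand={1,3} pick 3 [2->3 ok]
  11: obs=x cand={1,3} pick 3 [3->3 ok]
  12: obs=x cand={1,3} pick 3 [3->3 ok]
  13: obs=w cand={4} pick 4 [3->4 ok]
  14: obs=x cand={1,3} pick 1 [4->1 ok]
  15: obs=x cand={1,3} pick 1 [1->1 ok]
  16: obs=x cand={1,3} pick 3 [1->3 ok]
  17: obs=x cand={1,3} pick 1 [3->1 ok]
  18: obs=x cand={1,3} pick 1 [1->1 ok]
  19: obs=x cand={1,3} pick 1 [1->1 ok]
  20: obs=x cand={1,3} pick 3 [1->3 ok]
  21: obs=x cand={1,3} pick 1 [3->1 ok]
  22: obs=w cand={4} pick 4 [1->4 ok]

0,0,3,3,4,3,3,4,1,2,3,3,3,4,1,1,3,1,1,1,3,1,4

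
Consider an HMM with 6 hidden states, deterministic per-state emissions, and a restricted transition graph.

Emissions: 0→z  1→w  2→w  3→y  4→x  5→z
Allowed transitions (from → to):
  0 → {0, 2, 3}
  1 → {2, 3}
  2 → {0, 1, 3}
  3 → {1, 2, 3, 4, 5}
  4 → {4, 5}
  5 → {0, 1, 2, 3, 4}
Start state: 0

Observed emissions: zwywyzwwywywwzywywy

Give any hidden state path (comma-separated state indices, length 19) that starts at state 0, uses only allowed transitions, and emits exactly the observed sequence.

0,2,3,1,3,5,1,2,3,2,3,1,2,0,3,1,3,1,3

  t0 'z' -> {0,5}, take 0 (start)
  t1 'w' -> {1,2}, take 2 (0->2 ok)
  t2 'y' -> {3}, take 3 (2->3 ok)
  t3 'w' -> {1,2}, take 1 (3->1 ok)
  t4 'y' -> {3}, take 3 (1->3 ok)
  t5 'z' -> {0,5}, take 5 (3->5 ok)
  t6 'w' -> {1,2}, take 1 (5->1 ok)
  t7 'w' -> {1,2}, take 2 (1->2 ok)
  t8 'y' -> {3}, take 3 (2->3 ok)
  t9 'w' -> {1,2}, take 2 (3->2 ok)
  t10 'y' -> {3}, take 3 (2->3 ok)
  t11 'w' -> {1,2}, take 1 (3->1 ok)
  t12 'w' -> {1,2}, take 2 (1->2 ok)
  t13 'z' -> {0,5}, take 0 (2->0 ok)
  t14 'y' -> {3}, take 3 (0->3 ok)
  t15 'w' -> {1,2}, take 1 (3->1 ok)
  t16 'y' -> {3}, take 3 (1->3 ok)
  t17 'w' -> {1,2}, take 1 (3->1 ok)
  t18 'y' -> {3}, take 3 (1->3 ok)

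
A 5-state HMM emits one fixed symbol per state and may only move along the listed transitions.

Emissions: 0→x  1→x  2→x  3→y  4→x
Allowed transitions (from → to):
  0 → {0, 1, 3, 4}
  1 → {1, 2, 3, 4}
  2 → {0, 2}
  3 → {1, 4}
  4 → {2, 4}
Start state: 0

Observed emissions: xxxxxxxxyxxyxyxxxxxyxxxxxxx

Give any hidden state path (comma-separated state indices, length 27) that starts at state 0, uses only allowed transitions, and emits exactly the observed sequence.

0,1,1,2,0,0,0,0,3,1,1,3,1,3,4,4,2,0,1,3,4,4,4,2,0,4,4

  pos 0: x in {0,1,2,4}, choose 0; start
  pos 1: x in {0,1,2,4}, choose 1; 0->1 ok
  pos 2: x in {0,1,2,4}, choose 1; 1->1 ok
  pos 3: x in {0,1,2,4}, choose 2; 1->2 ok
  pos 4: x in {0,1,2,4}, choose 0; 2->0 ok
  pos 5: x in {0,1,2,4}, choose 0; 0->0 ok
  pos 6: x in {0,1,2,4}, choose 0; 0->0 ok
  pos 7: x in {0,1,2,4}, choose 0; 0->0 ok
  pos 8: y in {3}, choose 3; 0->3 ok
  pos 9: x in {0,1,2,4}, choose 1; 3->1 ok
  pos 10: x in {0,1,2,4}, choose 1; 1->1 ok
  pos 11: y in {3}, choose 3; 1->3 ok
  pos 12: x in {0,1,2,4}, choose 1; 3->1 ok
  pos 13: y in {3}, choose 3; 1->3 ok
  pos 14: x in {0,1,2,4}, choose 4; 3->4 ok
  pos 15: x in {0,1,2,4}, choose 4; 4->4 ok
  pos 16: x in {0,1,2,4}, choose 2; 4->2 ok
  pos 17: x in {0,1,2,4}, choose 0; 2->0 ok
  pos 18: x in {0,1,2,4}, choose 1; 0->1 ok
  pos 19: y in {3}, choose 3; 1->3 ok
  pos 20: x in {0,1,2,4}, choose 4; 3->4 ok
  pos 21: x in {0,1,2,4}, choose 4; 4->4 ok
  pos 22: x in {0,1,2,4}, choose 4; 4->4 ok
  pos 23: x in {0,1,2,4}, choose 2; 4->2 ok
  pos 24: x in {0,1,2,4}, choose 0; 2->0 ok
  pos 25: x in {0,1,2,4}, choose 4; 0->4 ok
  pos 26: x in {0,1,2,4}, choose 4; 4->4 ok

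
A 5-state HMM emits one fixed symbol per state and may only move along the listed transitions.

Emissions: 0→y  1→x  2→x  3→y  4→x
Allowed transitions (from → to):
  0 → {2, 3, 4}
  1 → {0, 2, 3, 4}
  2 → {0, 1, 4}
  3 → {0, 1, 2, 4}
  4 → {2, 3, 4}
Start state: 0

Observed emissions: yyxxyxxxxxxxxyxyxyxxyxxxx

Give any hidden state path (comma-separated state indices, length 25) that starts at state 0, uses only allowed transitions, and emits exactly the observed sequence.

  0: obs=y cand={0,3} pick 0 [start]
  1: obs=y cand={0,3} pick 3 [0->3 ok]
  2: obs=x cand={1,2,4} pick 2 [3->2 ok]
  3: obs=x cand={1,2,4} pick 4 [2->4 ok]
  4: obs=y cand={0,3} pick 3 [4->3 ok]
  5: obs=x cand={1,2,4} pick 4 [3->4 ok]
  6: obs=x cand={1,2,4} pick 2 [4->2 ok]
  7: obs=x cand={1,2,4} pick 4 [2->4 ok]
  8: obs=x cand={1,2,4} pick 4 [4->4 ok]
  9: obs=x cand={1,2,4} pick 2 [4->2 ok]
  10: obs=x cand={1,2,4} pick 1 [2->1 ok]
  11: obs=x cand={1,2,4} pick 2 [1->2 ok]
  12: obs=x cand={1,2,4} pick 4 [2->4 ok]
  13: obs=y cand={0,3} pick 3 [4->3 ok]
  14: obs=x cand={1,2,4} pick 1 [3->1 ok]
  15: obs=y cand={0,3} pick 3 [1->3 ok]
  16: obs=x cand={1,2,4} pick 2 [3->2 ok]
  17: obs=y cand={0,3} pick 0 [2->0 ok]
  18: obs=x cand={1,2,4} pick 2 [0->2 ok]
  19: obs=x cand={1,2,4} pick 1 [2->1 ok]
  20: obs=y cand={0,3} pick 0 [1->0 ok]
  21: obs=x cand={1,2,4} pick 4 [0->4 ok]
  22: obs=x cand={1,2,4} pick 2 [4->2 ok]
  23: obs=x cand={1,2,4} pick 4 [2->4 ok]
  24: obs=x cand={1,2,4} pick 2 [4->2 ok]

0,3,2,4,3,4,2,4,4,2,1,2,4,3,1,3,2,0,2,1,0,4,2,4,2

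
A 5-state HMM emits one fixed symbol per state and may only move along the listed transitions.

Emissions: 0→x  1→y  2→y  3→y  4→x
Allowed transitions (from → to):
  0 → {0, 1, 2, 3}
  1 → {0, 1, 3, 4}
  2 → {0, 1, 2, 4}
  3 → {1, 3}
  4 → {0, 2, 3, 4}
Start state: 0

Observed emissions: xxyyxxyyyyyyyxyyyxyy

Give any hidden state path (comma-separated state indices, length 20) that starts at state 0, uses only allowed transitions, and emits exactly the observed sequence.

  [0] x  {0,4}  => 0  start
  [1] x  {0,4}  => 0  0->0 ok
  [2] y  {1,2,3}  => 2  0->2 ok
  [3] y  {1,2,3}  => 1  2->1 ok
  [4] x  {0,4}  => 0  1->0 ok
  [5] x  {0,4}  => 0  0->0 ok
  [6] y  {1,2,3}  => 3  0->3 ok
  [7] y  {1,2,3}  => 3  3->3 ok
  [8] y  {1,2,3}  => 3  3->3 ok
  [9] y  {1,2,3}  => 3  3->3 ok
  [10] y  {1,2,3}  => 1  3->1 ok
  [11] y  {1,2,3}  => 3  1->3 ok
  [12] y  {1,2,3}  => 1  3->1 ok
  [13] x  {0,4}  => 4  1->4 ok
  [14] y  {1,2,3}  => 3  4->3 ok
  [15] y  {1,2,3}  => 1  3->1 ok
  [16] y  {1,2,3}  => 1  1->1 ok
  [17] x  {0,4}  => 0  1->0 ok
  [18] y  {1,2,3}  => 2  0->2 ok
  [19] y  {1,2,3}  => 2  2->2 ok

0,0,2,1,0,0,3,3,3,3,1,3,1,4,3,1,1,0,2,2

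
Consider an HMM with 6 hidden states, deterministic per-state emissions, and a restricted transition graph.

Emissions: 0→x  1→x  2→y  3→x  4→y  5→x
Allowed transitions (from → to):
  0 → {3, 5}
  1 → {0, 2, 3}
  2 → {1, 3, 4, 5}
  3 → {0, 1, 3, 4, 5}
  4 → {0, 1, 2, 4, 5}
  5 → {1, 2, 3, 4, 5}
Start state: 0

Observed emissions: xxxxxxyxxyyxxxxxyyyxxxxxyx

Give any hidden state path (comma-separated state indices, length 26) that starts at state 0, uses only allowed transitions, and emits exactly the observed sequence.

0,3,0,5,5,3,4,0,5,4,4,5,5,5,3,5,4,4,2,3,3,3,5,1,2,3

  pos 0: x in {0,1,3,5}, choose 0; start
  pos 1: x in {0,1,3,5}, choose 3; 0->3 ok
  pos 2: x in {0,1,3,5}, choose 0; 3->0 ok
  pos 3: x in {0,1,3,5}, choose 5; 0->5 ok
  pos 4: x in {0,1,3,5}, choose 5; 5->5 ok
  pos 5: x in {0,1,3,5}, choose 3; 5->3 ok
  pos 6: y in {2,4}, choose 4; 3->4 ok
  pos 7: x in {0,1,3,5}, choose 0; 4->0 ok
  pos 8: x in {0,1,3,5}, choose 5; 0->5 ok
  pos 9: y in {2,4}, choose 4; 5->4 ok
  pos 10: y in {2,4}, choose 4; 4->4 ok
  pos 11: x in {0,1,3,5}, choose 5; 4->5 ok
  pos 12: x in {0,1,3,5}, choose 5; 5->5 ok
  pos 13: x in {0,1,3,5}, choose 5; 5->5 ok
  pos 14: x in {0,1,3,5}, choose 3; 5->3 ok
  pos 15: x in {0,1,3,5}, choose 5; 3->5 ok
  pos 16: y in {2,4}, choose 4; 5->4 ok
  pos 17: y in {2,4}, choose 4; 4->4 ok
  pos 18: y in {2,4}, choose 2; 4->2 ok
  pos 19: x in {0,1,3,5}, choose 3; 2->3 ok
  pos 20: x in {0,1,3,5}, choose 3; 3->3 ok
  pos 21: x in {0,1,3,5}, choose 3; 3->3 ok
  pos 22: x in {0,1,3,5}, choose 5; 3->5 ok
  pos 23: x in {0,1,3,5}, choose 1; 5->1 ok
  pos 24: y in {2,4}, choose 2; 1->2 ok
  pos 25: x in {0,1,3,5}, choose 3; 2->3 ok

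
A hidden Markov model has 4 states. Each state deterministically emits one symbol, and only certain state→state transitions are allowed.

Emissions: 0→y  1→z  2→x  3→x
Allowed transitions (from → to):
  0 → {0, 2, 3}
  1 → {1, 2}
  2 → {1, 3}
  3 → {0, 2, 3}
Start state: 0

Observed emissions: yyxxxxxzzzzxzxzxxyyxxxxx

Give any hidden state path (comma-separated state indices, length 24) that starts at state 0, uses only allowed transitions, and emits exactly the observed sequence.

  t0 'y' -> {0}, take 0 (start)
  t1 'y' -> {0}, take 0 (0->0 ok)
  t2 'x' -> {2,3}, take 3 (0->3 ok)
  t3 'x' -> {2,3}, take 3 (3->3 ok)
  t4 'x' -> {2,3}, take 2 (3->2 ok)
  t5 'x' -> {2,3}, take 3 (2->3 ok)
  t6 'x' -> {2,3}, take 2 (3->2 ok)
  t7 'z' -> {1}, take 1 (2->1 ok)
  t8 'z' -> {1}, take 1 (1->1 ok)
  t9 'z' -> {1}, take 1 (1->1 ok)
  t10 'z' -> {1}, take 1 (1->1 ok)
  t11 'x' -> {2,3}, take 2 (1->2 ok)
  t12 'z' -> {1}, take 1 (2->1 ok)
  t13 'x' -> {2,3}, take 2 (1->2 ok)
  t14 'z' -> {1}, take 1 (2->1 ok)
  t15 'x' -> {2,3}, take 2 (1->2 ok)
  t16 'x' -> {2,3}, take 3 (2->3 ok)
  t17 'y' -> {0}, take 0 (3->0 ok)
  t18 'y' -> {0}, take 0 (0->0 ok)
  t19 'x' -> {2,3}, take 3 (0->3 ok)
  t20 'x' -> {2,3}, take 2 (3->2 ok)
  t21 'x' -> {2,3}, take 3 (2->3 ok)
  t22 'x' -> {2,3}, take 3 (3->3 ok)
  t23 'x' -> {2,3}, take 2 (3->2 ok)

0,0,3,3,2,3,2,1,1,1,1,2,1,2,1,2,3,0,0,3,2,3,3,2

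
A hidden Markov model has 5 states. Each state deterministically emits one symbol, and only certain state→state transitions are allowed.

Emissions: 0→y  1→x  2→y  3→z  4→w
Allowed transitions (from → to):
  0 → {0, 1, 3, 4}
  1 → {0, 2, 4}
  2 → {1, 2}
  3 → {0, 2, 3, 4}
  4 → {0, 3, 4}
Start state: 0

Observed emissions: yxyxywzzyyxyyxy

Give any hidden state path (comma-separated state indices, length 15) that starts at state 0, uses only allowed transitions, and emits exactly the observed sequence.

0,1,0,1,0,4,3,3,2,2,1,2,2,1,0

  [0] y  {0,2}  => 0  start
  [1] x  {1}  => 1  0->1 ok
  [2] y  {0,2}  => 0  1->0 ok
  [3] x  {1}  => 1  0->1 ok
  [4] y  {0,2}  => 0  1->0 ok
  [5] w  {4}  => 4  0->4 ok
  [6] z  {3}  => 3  4->3 ok
  [7] z  {3}  => 3  3->3 ok
  [8] y  {0,2}  => 2  3->2 ok
  [9] y  {0,2}  => 2  2->2 ok
  [10] x  {1}  => 1  2->1 ok
  [11] y  {0,2}  => 2  1->2 ok
  [12] y  {0,2}  => 2  2->2 ok
  [13] x  {1}  => 1  2->1 ok
  [14] y  {0,2}  => 0  1->0 ok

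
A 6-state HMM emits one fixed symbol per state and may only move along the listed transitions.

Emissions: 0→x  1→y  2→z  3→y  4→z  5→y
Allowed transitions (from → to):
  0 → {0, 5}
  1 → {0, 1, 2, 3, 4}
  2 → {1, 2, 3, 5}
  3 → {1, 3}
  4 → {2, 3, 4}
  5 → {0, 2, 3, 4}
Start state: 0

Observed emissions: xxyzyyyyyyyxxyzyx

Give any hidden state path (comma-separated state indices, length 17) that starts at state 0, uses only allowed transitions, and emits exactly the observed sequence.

  [0] x  {0}  => 0  start
  [1] x  {0}  => 0  0->0 ok
  [2] y  {1,3,5}  => 5  0->5 ok
  [3] z  {2,4}  => 2  5->2 ok
  [4] y  {1,3,5}  => 5  2->5 ok
  [5] y  {1,3,5}  => 3  5->3 ok
  [6] y  {1,3,5}  => 3  3->3 ok
  [7] y  {1,3,5}  => 3  3->3 ok
  [8] y  {1,3,5}  => 1  3->1 ok
  [9] y  {1,3,5}  => 3  1->3 ok
  [10] y  {1,3,5}  => 1  3->1 ok
  [11] x  {0}  => 0  1->0 ok
  [12] x  {0}  => 0  0->0 ok
  [13] y  {1,3,5}  => 5  0->5 ok
  [14] z  {2,4}  => 2  5->2 ok
  [15] y  {1,3,5}  => 5  2->5 ok
  [16] x  {0}  => 0  5->0 ok

0,0,5,2,5,3,3,3,1,3,1,0,0,5,2,5,0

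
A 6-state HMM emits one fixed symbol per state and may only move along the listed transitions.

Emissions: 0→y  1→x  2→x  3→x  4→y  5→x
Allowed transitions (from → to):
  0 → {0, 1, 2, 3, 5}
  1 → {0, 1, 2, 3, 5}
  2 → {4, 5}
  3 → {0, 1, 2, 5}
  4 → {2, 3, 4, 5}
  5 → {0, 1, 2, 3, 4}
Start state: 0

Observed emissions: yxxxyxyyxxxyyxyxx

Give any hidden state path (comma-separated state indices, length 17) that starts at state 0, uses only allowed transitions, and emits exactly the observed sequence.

  t0 'y' -> {0,4}, take 0 (start)
  t1 'x' -> {1,2,3,5}, take 1 (0->1 ok)
  t2 'x' -> {1,2,3,5}, take 5 (1->5 ok)
  t3 'x' -> {1,2,3,5}, take 3 (5->3 ok)
  t4 'y' -> {0,4}, take 0 (3->0 ok)
  t5 'x' -> {1,2,3,5}, take 1 (0->1 ok)
  t6 'y' -> {0,4}, take 0 (1->0 ok)
  t7 'y' -> {0,4}, take 0 (0->0 ok)
  t8 'x' -> {1,2,3,5}, take 1 (0->1 ok)
  t9 'x' -> {1,2,3,5}, take 1 (1->1 ok)
  t10 'x' -> {1,2,3,5}, take 5 (1->5 ok)
  t11 'y' -> {0,4}, take 0 (5->0 ok)
  t12 'y' -> {0,4}, take 0 (0->0 ok)
  t13 'x' -> {1,2,3,5}, take 5 (0->5 ok)
  t14 'y' -> {0,4}, take 0 (5->0 ok)
  t15 'x' -> {1,2,3,5}, take 5 (0->5 ok)
  t16 'x' -> {1,2,3,5}, take 1 (5->1 ok)

0,1,5,3,0,1,0,0,1,1,5,0,0,5,0,5,1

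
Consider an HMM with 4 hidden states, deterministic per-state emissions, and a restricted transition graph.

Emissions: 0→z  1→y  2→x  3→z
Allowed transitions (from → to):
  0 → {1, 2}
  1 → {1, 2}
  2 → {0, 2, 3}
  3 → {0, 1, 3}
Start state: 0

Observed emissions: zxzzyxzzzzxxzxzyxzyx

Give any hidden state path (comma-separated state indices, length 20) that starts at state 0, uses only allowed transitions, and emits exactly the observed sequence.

0,2,3,0,1,2,3,3,3,0,2,2,0,2,3,1,2,0,1,2

  0: obs=z cand={0,3} pick 0 [start]
  1: obs=x cand={2} pick 2 [0->2 ok]
  2: obs=z cand={0,3} pick 3 [2->3 ok]
  3: obs=z cand={0,3} pick 0 [3->0 ok]
  4: obs=y cand={1} pick 1 [0->1 ok]
  5: obs=x cand={2} pick 2 [1->2 ok]
  6: obs=z cand={0,3} pick 3 [2->3 ok]
  7: obs=z cand={0,3} pick 3 [3->3 ok]
  8: obs=z cand={0,3} pick 3 [3->3 ok]
  9: obs=z cand={0,3} pick 0 [3->0 ok]
  10: obs=x cand={2} pick 2 [0->2 ok]
  11: obs=x cand={2} pick 2 [2->2 ok]
  12: obs=z cand={0,3} pick 0 [2->0 ok]
  13: obs=x cand={2} pick 2 [0->2 ok]
  14: obs=z cand={0,3} pick 3 [2->3 ok]
  15: obs=y cand={1} pick 1 [3->1 ok]
  16: obs=x cand={2} pick 2 [1->2 ok]
  17: obs=z cand={0,3} pick 0 [2->0 ok]
  18: obs=y cand={1} pick 1 [0->1 ok]
  19: obs=x cand={2} pick 2 [1->2 ok]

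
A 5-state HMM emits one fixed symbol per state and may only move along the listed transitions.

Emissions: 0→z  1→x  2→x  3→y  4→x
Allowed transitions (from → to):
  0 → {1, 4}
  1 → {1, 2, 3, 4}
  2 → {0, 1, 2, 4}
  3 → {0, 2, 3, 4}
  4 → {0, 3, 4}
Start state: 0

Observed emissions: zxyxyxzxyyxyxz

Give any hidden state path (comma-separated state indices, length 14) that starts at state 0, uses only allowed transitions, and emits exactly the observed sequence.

  t0 'z' -> {0}, take 0 (start)
  t1 'x' -> {1,2,4}, take 4 (0->4 ok)
  t2 'y' -> {3}, take 3 (4->3 ok)
  t3 'x' -> {1,2,4}, take 4 (3->4 ok)
  t4 'y' -> {3}, take 3 (4->3 ok)
  t5 'x' -> {1,2,4}, take 4 (3->4 ok)
  t6 'z' -> {0}, take 0 (4->0 ok)
  t7 'x' -> {1,2,4}, take 4 (0->4 ok)
  t8 'y' -> {3}, take 3 (4->3 ok)
  t9 'y' -> {3}, take 3 (3->3 ok)
  t10 'x' -> {1,2,4}, take 4 (3->4 ok)
  t11 'y' -> {3}, take 3 (4->3 ok)
  t12 'x' -> {1,2,4}, take 2 (3->2 ok)
  t13 'z' -> {0}, take 0 (2->0 ok)

0,4,3,4,3,4,0,4,3,3,4,3,2,0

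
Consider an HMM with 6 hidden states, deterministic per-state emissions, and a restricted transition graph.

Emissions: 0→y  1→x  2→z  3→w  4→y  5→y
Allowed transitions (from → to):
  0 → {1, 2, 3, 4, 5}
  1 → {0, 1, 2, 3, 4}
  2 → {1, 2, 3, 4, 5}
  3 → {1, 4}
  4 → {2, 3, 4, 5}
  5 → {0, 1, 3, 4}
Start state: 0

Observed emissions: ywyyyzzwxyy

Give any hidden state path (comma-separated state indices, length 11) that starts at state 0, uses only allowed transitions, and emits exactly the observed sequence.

  0: obs=y cand={0,4,5} pick 0 [start]
  1: obs=w cand={3} pick 3 [0->3 ok]
  2: obs=y cand={0,4,5} pick 4 [3->4 ok]
  3: obs=y cand={0,4,5} pick 4 [4->4 ok]
  4: obs=y cand={0,4,5} pick 4 [4->4 ok]
  5: obs=z cand={2} pick 2 [4->2 ok]
  6: obs=z cand={2} pick 2 [2->2 ok]
  7: obs=w cand={3} pick 3 [2->3 ok]
  8: obs=x cand={1} pick 1 [3->1 ok]
  9: obs=y cand={0,4,5} pick 4 [1->4 ok]
  10: obs=y cand={0,4,5} pick 5 [4->5 ok]

0,3,4,4,4,2,2,3,1,4,5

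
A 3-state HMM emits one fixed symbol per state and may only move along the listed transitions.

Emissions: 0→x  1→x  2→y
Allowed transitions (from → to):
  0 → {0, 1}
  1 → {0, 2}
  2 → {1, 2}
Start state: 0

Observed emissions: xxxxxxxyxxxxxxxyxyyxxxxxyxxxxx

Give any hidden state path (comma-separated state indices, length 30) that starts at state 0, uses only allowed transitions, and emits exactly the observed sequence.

0,1,0,1,0,0,1,2,1,0,1,0,1,0,1,2,1,2,2,1,0,1,0,1,2,1,0,1,0,1

  [0] x  {0,1}  => 0  start
  [1] x  {0,1}  => 1  0->1 ok
  [2] x  {0,1}  => 0  1->0 ok
  [3] x  {0,1}  => 1  0->1 ok
  [4] x  {0,1}  => 0  1->0 ok
  [5] x  {0,1}  => 0  0->0 ok
  [6] x  {0,1}  => 1  0->1 ok
  [7] y  {2}  => 2  1->2 ok
  [8] x  {0,1}  => 1  2->1 ok
  [9] x  {0,1}  => 0  1->0 ok
  [10] x  {0,1}  => 1  0->1 ok
  [11] x  {0,1}  => 0  1->0 ok
  [12] x  {0,1}  => 1  0->1 ok
  [13] x  {0,1}  => 0  1->0 ok
  [14] x  {0,1}  => 1  0->1 ok
  [15] y  {2}  => 2  1->2 ok
  [16] x  {0,1}  => 1  2->1 ok
  [17] y  {2}  => 2  1->2 ok
  [18] y  {2}  => 2  2->2 ok
  [19] x  {0,1}  => 1  2->1 ok
  [20] x  {0,1}  => 0  1->0 ok
  [21] x  {0,1}  => 1  0->1 ok
  [22] x  {0,1}  => 0  1->0 ok
  [23] x  {0,1}  => 1  0->1 ok
  [24] y  {2}  => 2  1->2 ok
  [25] x  {0,1}  => 1  2->1 ok
  [26] x  {0,1}  => 0  1->0 ok
  [27] x  {0,1}  => 1  0->1 ok
  [28] x  {0,1}  => 0  1->0 ok
  [29] x  {0,1}  => 1  0->1 ok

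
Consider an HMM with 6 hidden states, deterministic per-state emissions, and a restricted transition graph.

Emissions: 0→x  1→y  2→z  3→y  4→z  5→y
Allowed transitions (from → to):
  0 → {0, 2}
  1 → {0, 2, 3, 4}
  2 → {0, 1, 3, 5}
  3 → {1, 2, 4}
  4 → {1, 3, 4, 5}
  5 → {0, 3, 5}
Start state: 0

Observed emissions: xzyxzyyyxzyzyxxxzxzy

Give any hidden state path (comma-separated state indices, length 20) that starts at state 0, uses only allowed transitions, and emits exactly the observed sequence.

0,2,5,0,2,1,3,1,0,2,3,4,5,0,0,0,2,0,2,1

  pos 0: x in {0}, choose 0; start
  pos 1: z in {2,4}, choose 2; 0->2 ok
  pos 2: y in {1,3,5}, choose 5; 2->5 ok
  pos 3: x in {0}, choose 0; 5->0 ok
  pos 4: z in {2,4}, choose 2; 0->2 ok
  pos 5: y in {1,3,5}, choose 1; 2->1 ok
  pos 6: y in {1,3,5}, choose 3; 1->3 ok
  pos 7: y in {1,3,5}, choose 1; 3->1 ok
  pos 8: x in {0}, choose 0; 1->0 ok
  pos 9: z in {2,4}, choose 2; 0->2 ok
  pos 10: y in {1,3,5}, choose 3; 2->3 ok
  pos 11: z in {2,4}, choose 4; 3->4 ok
  pos 12: y in {1,3,5}, choose 5; 4->5 ok
  pos 13: x in {0}, choose 0; 5->0 ok
  pos 14: x in {0}, choose 0; 0->0 ok
  pos 15: x in {0}, choose 0; 0->0 ok
  pos 16: z in {2,4}, choose 2; 0->2 ok
  pos 17: x in {0}, choose 0; 2->0 ok
  pos 18: z in {2,4}, choose 2; 0->2 ok
  pos 19: y in {1,3,5}, choose 1; 2->1 ok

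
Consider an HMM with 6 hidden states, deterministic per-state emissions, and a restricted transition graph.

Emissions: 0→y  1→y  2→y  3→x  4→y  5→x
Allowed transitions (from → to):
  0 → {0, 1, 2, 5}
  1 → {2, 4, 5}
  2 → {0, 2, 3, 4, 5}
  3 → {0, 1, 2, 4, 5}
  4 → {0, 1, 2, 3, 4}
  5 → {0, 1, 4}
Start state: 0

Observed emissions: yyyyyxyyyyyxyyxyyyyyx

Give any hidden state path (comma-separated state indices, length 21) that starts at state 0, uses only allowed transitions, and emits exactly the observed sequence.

  0: obs=y cand={0,1,2,4} pick 0 [start]
  1: obs=y cand={0,1,2,4} pick 0 [0->0 ok]
  2: obs=y cand={0,1,2,4} pick 2 [0->2 ok]
  3: obs=y cand={0,1,2,4} pick 0 [2->0 ok]
  4: obs=y cand={0,1,2,4} pick 2 [0->2 ok]
  5: obs=x cand={3,5} pick 3 [2->3 ok]
  6: obs=y cand={0,1,2,4} pick 2 [3->2 ok]
  7: obs=y cand={0,1,2,4} pick 2 [2->2 ok]
  8: obs=y cand={0,1,2,4} pick 0 [2->0 ok]
  9: obs=y cand={0,1,2,4} pick 1 [0->1 ok]
  10: obs=y cand={0,1,2,4} pick 4 [1->4 ok]
  11: obs=x cand={3,5} pick 3 [4->3 ok]
  12: obs=y cand={0,1,2,4} pick 0 [3->0 ok]
  13: obs=y cand={0,1,2,4} pick 0 [0->0 ok]
  14: obs=x cand={3,5} pick 5 [0->5 ok]
  15: obs=y cand={0,1,2,4} pick 1 [5->1 ok]
  16: obs=y cand={0,1,2,4} pick 4 [1->4 ok]
  17: obs=y cand={0,1,2,4} pick 0 [4->0 ok]
  18: obs=y cand={0,1,2,4} pick 0 [0->0 ok]
  19: obs=y cand={0,1,2,4} pick 1 [0->1 ok]
  20: obs=x cand={3,5} pick 5 [1->5 ok]

0,0,2,0,2,3,2,2,0,1,4,3,0,0,5,1,4,0,0,1,5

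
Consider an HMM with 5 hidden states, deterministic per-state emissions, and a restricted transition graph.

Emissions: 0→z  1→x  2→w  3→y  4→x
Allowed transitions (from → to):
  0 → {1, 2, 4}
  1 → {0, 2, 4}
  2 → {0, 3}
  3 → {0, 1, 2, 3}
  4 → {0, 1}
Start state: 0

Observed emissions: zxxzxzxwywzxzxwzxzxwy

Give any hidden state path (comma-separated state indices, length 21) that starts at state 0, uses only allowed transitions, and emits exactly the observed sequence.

  [0] z  {0}  => 0  start
  [1] x  {1,4}  => 4  0->4 ok
  [2] x  {1,4}  => 1  4->1 ok
  [3] z  {0}  => 0  1->0 ok
  [4] x  {1,4}  => 4  0->4 ok
  [5] z  {0}  => 0  4->0 ok
  [6] x  {1,4}  => 1  0->1 ok
  [7] w  {2}  => 2  1->2 ok
  [8] y  {3}  => 3  2->3 ok
  [9] w  {2}  => 2  3->2 ok
  [10] z  {0}  => 0  2->0 ok
  [11] x  {1,4}  => 4  0->4 ok
  [12] z  {0}  => 0  4->0 ok
  [13] x  {1,4}  => 1  0->1 ok
  [14] w  {2}  => 2  1->2 ok
  [15] z  {0}  => 0  2->0 ok
  [16] x  {1,4}  => 4  0->4 ok
  [17] z  {0}  => 0  4->0 ok
  [18] x  {1,4}  => 1  0->1 ok
  [19] w  {2}  => 2  1->2 ok
  [20] y  {3}  => 3  2->3 ok

0,4,1,0,4,0,1,2,3,2,0,4,0,1,2,0,4,0,1,2,3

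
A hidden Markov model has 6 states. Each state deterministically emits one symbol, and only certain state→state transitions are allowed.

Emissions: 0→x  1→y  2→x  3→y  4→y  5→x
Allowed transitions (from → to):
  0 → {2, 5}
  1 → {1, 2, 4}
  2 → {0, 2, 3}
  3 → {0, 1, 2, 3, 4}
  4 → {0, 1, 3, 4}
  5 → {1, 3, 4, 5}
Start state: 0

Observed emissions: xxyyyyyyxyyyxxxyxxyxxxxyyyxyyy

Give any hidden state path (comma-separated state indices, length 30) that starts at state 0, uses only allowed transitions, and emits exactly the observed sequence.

  [0] x  {0,2,5}  => 0  start
  [1] x  {0,2,5}  => 5  0->5 ok
  [2] y  {1,3,4}  => 4  5->4 ok
  [3] y  {1,3,4}  => 4  4->4 ok
  [4] y  {1,3,4}  => 4  4->4 ok
  [5] y  {1,3,4}  => 1  4->1 ok
  [6] y  {1,3,4}  => 1  1->1 ok
  [7] y  {1,3,4}  => 1  1->1 ok
  [8] x  {0,2,5}  => 2  1->2 ok
  [9] y  {1,3,4}  => 3  2->3 ok
  [10] y  {1,3,4}  => 4  3->4 ok
  [11] y  {1,3,4}  => 1  4->1 ok
  [12] x  {0,2,5}  => 2  1->2 ok
  [13] x  {0,2,5}  => 0  2->0 ok
  [14] x  {0,2,5}  => 5  0->5 ok
  [15] y  {1,3,4}  => 4  5->4 ok
  [16] x  {0,2,5}  => 0  4->0 ok
  [17] x  {0,2,5}  => 5  0->5 ok
  [18] y  {1,3,4}  => 3  5->3 ok
  [19] x  {0,2,5}  => 0  3->0 ok
  [20] x  {0,2,5}  => 5  0->5 ok
  [21] x  {0,2,5}  => 5  5->5 ok
  [22] x  {0,2,5}  => 5  5->5 ok
  [23] y  {1,3,4}  => 3  5->3 ok
  [24] y  {1,3,4}  => 4  3->4 ok
  [25] y  {1,3,4}  => 1  4->1 ok
  [26] x  {0,2,5}  => 2  1->2 ok
  [27] y  {1,3,4}  => 3  2->3 ok
  [28] y  {1,3,4}  => 3  3->3 ok
  [29] y  {1,3,4}  => 3  3->3 ok

0,5,4,4,4,1,1,1,2,3,4,1,2,0,5,4,0,5,3,0,5,5,5,3,4,1,2,3,3,3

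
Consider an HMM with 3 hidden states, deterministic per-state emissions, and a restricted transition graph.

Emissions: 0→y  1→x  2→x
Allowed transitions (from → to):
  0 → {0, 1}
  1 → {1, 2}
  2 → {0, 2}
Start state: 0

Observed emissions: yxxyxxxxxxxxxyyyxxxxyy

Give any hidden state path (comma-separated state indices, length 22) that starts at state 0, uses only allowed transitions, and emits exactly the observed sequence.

0,1,2,0,1,1,1,1,1,1,2,2,2,0,0,0,1,1,2,2,0,0

  0: obs=y cand={0} pick 0 [start]
  1: obs=x cand={1,2} pick 1 [0->1 ok]
  2: obs=x cand={1,2} pick 2 [1->2 ok]
  3: obs=y cand={0} pick 0 [2->0 ok]
  4: obs=x cand={1,2} pick 1 [0->1 ok]
  5: obs=x cand={1,2} pick 1 [1->1 ok]
  6: obs=x cand={1,2} pick 1 [1->1 ok]
  7: obs=x cand={1,2} pick 1 [1->1 ok]
  8: obs=x cand={1,2} pick 1 [1->1 ok]
  9: obs=x cand={1,2} pick 1 [1->1 ok]
  10: obs=x cand={1,2} pick 2 [1->2 ok]
  11: obs=x cand={1,2} pick 2 [2->2 ok]
  12: obs=x cand={1,2} pick 2 [2->2 ok]
  13: obs=y cand={0} pick 0 [2->0 ok]
  14: obs=y cand={0} pick 0 [0->0 ok]
  15: obs=y cand={0} pick 0 [0->0 ok]
  16: obs=x cand={1,2} pick 1 [0->1 ok]
  17: obs=x cand={1,2} pick 1 [1->1 ok]
  18: obs=x cand={1,2} pick 2 [1->2 ok]
  19: obs=x cand={1,2} pick 2 [2->2 ok]
  20: obs=y cand={0} pick 0 [2->0 ok]
  21: obs=y cand={0} pick 0 [0->0 ok]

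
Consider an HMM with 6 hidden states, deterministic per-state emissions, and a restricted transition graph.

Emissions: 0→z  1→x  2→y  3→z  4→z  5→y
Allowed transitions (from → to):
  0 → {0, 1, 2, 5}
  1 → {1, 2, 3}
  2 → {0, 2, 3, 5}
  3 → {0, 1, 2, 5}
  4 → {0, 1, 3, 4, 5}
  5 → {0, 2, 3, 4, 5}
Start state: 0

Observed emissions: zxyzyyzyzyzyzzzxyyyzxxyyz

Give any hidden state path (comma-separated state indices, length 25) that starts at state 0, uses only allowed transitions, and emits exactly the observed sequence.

0,1,2,0,5,5,0,5,4,5,3,2,0,0,0,1,2,2,5,0,1,1,2,2,0

  pos 0: z in {0,3,4}, choose 0; start
  pos 1: x in {1}, choose 1; 0->1 ok
  pos 2: y in {2,5}, choose 2; 1->2 ok
  pos 3: z in {0,3,4}, choose 0; 2->0 ok
  pos 4: y in {2,5}, choose 5; 0->5 ok
  pos 5: y in {2,5}, choose 5; 5->5 ok
  pos 6: z in {0,3,4}, choose 0; 5->0 ok
  pos 7: y in {2,5}, choose 5; 0->5 ok
  pos 8: z in {0,3,4}, choose 4; 5->4 ok
  pos 9: y in {2,5}, choose 5; 4->5 ok
  pos 10: z in {0,3,4}, choose 3; 5->3 ok
  pos 11: y in {2,5}, choose 2; 3->2 ok
  pos 12: z in {0,3,4}, choose 0; 2->0 ok
  pos 13: z in {0,3,4}, choose 0; 0->0 ok
  pos 14: z in {0,3,4}, choose 0; 0->0 ok
  pos 15: x in {1}, choose 1; 0->1 ok
  pos 16: y in {2,5}, choose 2; 1->2 ok
  pos 17: y in {2,5}, choose 2; 2->2 ok
  pos 18: y in {2,5}, choose 5; 2->5 ok
  pos 19: z in {0,3,4}, choose 0; 5->0 ok
  pos 20: x in {1}, choose 1; 0->1 ok
  pos 21: x in {1}, choose 1; 1->1 ok
  pos 22: y in {2,5}, choose 2; 1->2 ok
  pos 23: y in {2,5}, choose 2; 2->2 ok
  pos 24: z in {0,3,4}, choose 0; 2->0 ok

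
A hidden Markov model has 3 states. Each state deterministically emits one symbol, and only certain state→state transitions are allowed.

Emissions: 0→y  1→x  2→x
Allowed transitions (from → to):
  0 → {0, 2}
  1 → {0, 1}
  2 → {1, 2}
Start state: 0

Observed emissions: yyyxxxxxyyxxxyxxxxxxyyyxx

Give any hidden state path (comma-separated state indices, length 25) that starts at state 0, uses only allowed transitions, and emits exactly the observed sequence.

0,0,0,2,2,2,2,1,0,0,2,1,1,0,2,2,2,1,1,1,0,0,0,2,2

  [0] y  {0}  => 0  start
  [1] y  {0}  => 0  0->0 ok
  [2] y  {0}  => 0  0->0 ok
  [3] x  {1,2}  => 2  0->2 ok
  [4] x  {1,2}  => 2  2->2 ok
  [5] x  {1,2}  => 2  2->2 ok
  [6] x  {1,2}  => 2  2->2 ok
  [7] x  {1,2}  => 1  2->1 ok
  [8] y  {0}  => 0  1->0 ok
  [9] y  {0}  => 0  0->0 ok
  [10] x  {1,2}  => 2  0->2 ok
  [11] x  {1,2}  => 1  2->1 ok
  [12] x  {1,2}  => 1  1->1 ok
  [13] y  {0}  => 0  1->0 ok
  [14] x  {1,2}  => 2  0->2 ok
  [15] x  {1,2}  => 2  2->2 ok
  [16] x  {1,2}  => 2  2->2 ok
  [17] x  {1,2}  => 1  2->1 ok
  [18] x  {1,2}  => 1  1->1 ok
  [19] x  {1,2}  => 1  1->1 ok
  [20] y  {0}  => 0  1->0 ok
  [21] y  {0}  => 0  0->0 ok
  [22] y  {0}  => 0  0->0 ok
  [23] x  {1,2}  => 2  0->2 ok
  [24] x  {1,2}  => 2  2->2 ok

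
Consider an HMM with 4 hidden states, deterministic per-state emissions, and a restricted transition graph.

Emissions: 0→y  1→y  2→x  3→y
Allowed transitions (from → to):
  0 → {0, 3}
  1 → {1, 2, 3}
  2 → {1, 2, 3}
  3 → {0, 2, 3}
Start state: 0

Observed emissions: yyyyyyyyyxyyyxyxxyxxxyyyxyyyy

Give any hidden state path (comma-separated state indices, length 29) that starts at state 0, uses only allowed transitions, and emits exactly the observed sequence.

0,3,3,0,0,0,3,3,3,2,1,1,3,2,3,2,2,1,2,2,2,3,0,3,2,3,0,0,0

  t0 'y' -> {0,1,3}, take 0 (start)
  t1 'y' -> {0,1,3}, take 3 (0->3 ok)
  t2 'y' -> {0,1,3}, take 3 (3->3 ok)
  t3 'y' -> {0,1,3}, take 0 (3->0 ok)
  t4 'y' -> {0,1,3}, take 0 (0->0 ok)
  t5 'y' -> {0,1,3}, take 0 (0->0 ok)
  t6 'y' -> {0,1,3}, take 3 (0->3 ok)
  t7 'y' -> {0,1,3}, take 3 (3->3 ok)
  t8 'y' -> {0,1,3}, take 3 (3->3 ok)
  t9 'x' -> {2}, take 2 (3->2 ok)
  t10 'y' -> {0,1,3}, take 1 (2->1 ok)
  t11 'y' -> {0,1,3}, take 1 (1->1 ok)
  t12 'y' -> {0,1,3}, take 3 (1->3 ok)
  t13 'x' -> {2}, take 2 (3->2 ok)
  t14 'y' -> {0,1,3}, take 3 (2->3 ok)
  t15 'x' -> {2}, take 2 (3->2 ok)
  t16 'x' -> {2}, take 2 (2->2 ok)
  t17 'y' -> {0,1,3}, take 1 (2->1 ok)
  t18 'x' -> {2}, take 2 (1->2 ok)
  t19 'x' -> {2}, take 2 (2->2 ok)
  t20 'x' -> {2}, take 2 (2->2 ok)
  t21 'y' -> {0,1,3}, take 3 (2->3 ok)
  t22 'y' -> {0,1,3}, take 0 (3->0 ok)
  t23 'y' -> {0,1,3}, take 3 (0->3 ok)
  t24 'x' -> {2}, take 2 (3->2 ok)
  t25 'y' -> {0,1,3}, take 3 (2->3 ok)
  t26 'y' -> {0,1,3}, take 0 (3->0 ok)
  t27 'y' -> {0,1,3}, take 0 (0->0 ok)
  t28 'y' -> {0,1,3}, take 0 (0->0 ok)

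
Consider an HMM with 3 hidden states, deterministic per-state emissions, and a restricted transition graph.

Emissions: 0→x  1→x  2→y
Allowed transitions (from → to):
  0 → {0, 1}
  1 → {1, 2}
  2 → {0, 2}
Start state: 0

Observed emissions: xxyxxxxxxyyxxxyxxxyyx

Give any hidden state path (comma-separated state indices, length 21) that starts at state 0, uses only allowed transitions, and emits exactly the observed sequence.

0,1,2,0,0,0,1,1,1,2,2,0,1,1,2,0,0,1,2,2,0

  0: obs=x cand={0,1} pick 0 [start]
  1: obs=x cand={0,1} pick 1 [0->1 ok]
  2: obs=y cand={2} pick 2 [1->2 ok]
  3: obs=x cand={0,1} pick 0 [2->0 ok]
  4: obs=x cand={0,1} pick 0 [0->0 ok]
  5: obs=x cand={0,1} pick 0 [0->0 ok]
  6: obs=x cand={0,1} pick 1 [0->1 ok]
  7: obs=x cand={0,1} pick 1 [1->1 ok]
  8: obs=x cand={0,1} pick 1 [1->1 ok]
  9: obs=y cand={2} pick 2 [1->2 ok]
  10: obs=y cand={2} pick 2 [2->2 ok]
  11: obs=x cand={0,1} pick 0 [2->0 ok]
  12: obs=x cand={0,1} pick 1 [0->1 ok]
  13: obs=x cand={0,1} pick 1 [1->1 ok]
  14: obs=y cand={2} pick 2 [1->2 ok]
  15: obs=x cand={0,1} pick 0 [2->0 ok]
  16: obs=x cand={0,1} pick 0 [0->0 ok]
  17: obs=x cand={0,1} pick 1 [0->1 ok]
  18: obs=y cand={2} pick 2 [1->2 ok]
  19: obs=y cand={2} pick 2 [2->2 ok]
  20: obs=x cand={0,1} pick 0 [2->0 ok]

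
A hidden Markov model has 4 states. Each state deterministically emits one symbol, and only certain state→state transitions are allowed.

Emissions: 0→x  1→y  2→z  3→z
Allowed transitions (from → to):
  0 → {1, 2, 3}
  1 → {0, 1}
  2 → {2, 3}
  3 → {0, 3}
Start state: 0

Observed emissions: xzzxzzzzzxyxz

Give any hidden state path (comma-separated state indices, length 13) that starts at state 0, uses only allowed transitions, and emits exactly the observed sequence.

  [0] x  {0}  => 0  start
  [1] z  {2,3}  => 3  0->3 ok
  [2] z  {2,3}  => 3  3->3 ok
  [3] x  {0}  => 0  3->0 ok
  [4] z  {2,3}  => 2  0->2 ok
  [5] z  {2,3}  => 2  2->2 ok
  [6] z  {2,3}  => 3  2->3 ok
  [7] z  {2,3}  => 3  3->3 ok
  [8] z  {2,3}  => 3  3->3 ok
  [9] x  {0}  => 0  3->0 ok
  [10] y  {1}  => 1  0->1 ok
  [11] x  {0}  => 0  1->0 ok
  [12] z  {2,3}  => 2  0->2 ok

0,3,3,0,2,2,3,3,3,0,1,0,2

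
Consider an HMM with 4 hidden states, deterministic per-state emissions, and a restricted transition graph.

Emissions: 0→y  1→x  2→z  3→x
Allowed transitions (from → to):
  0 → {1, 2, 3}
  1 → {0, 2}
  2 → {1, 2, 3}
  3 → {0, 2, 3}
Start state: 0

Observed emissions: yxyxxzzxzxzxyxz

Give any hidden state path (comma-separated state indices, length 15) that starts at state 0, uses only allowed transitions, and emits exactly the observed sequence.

0,1,0,3,3,2,2,1,2,3,2,1,0,1,2

  [0] y  {0}  => 0  start
  [1] x  {1,3}  => 1  0->1 ok
  [2] y  {0}  => 0  1->0 ok
  [3] x  {1,3}  => 3  0->3 ok
  [4] x  {1,3}  => 3  3->3 ok
  [5] z  {2}  => 2  3->2 ok
  [6] z  {2}  => 2  2->2 ok
  [7] x  {1,3}  => 1  2->1 ok
  [8] z  {2}  => 2  1->2 ok
  [9] x  {1,3}  => 3  2->3 ok
  [10] z  {2}  => 2  3->2 ok
  [11] x  {1,3}  => 1  2->1 ok
  [12] y  {0}  => 0  1->0 ok
  [13] x  {1,3}  => 1  0->1 ok
  [14] z  {2}  => 2  1->2 ok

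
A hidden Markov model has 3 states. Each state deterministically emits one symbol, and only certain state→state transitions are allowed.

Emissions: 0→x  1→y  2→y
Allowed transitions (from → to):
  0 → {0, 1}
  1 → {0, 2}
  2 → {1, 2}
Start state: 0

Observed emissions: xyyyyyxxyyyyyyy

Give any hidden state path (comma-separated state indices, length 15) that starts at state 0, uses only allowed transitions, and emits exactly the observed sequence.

  [0] x  {0}  => 0  start
  [1] y  {1,2}  => 1  0->1 ok
  [2] y  {1,2}  => 2  1->2 ok
  [3] y  {1,2}  => 1  2->1 ok
  [4] y  {1,2}  => 2  1->2 ok
  [5] y  {1,2}  => 1  2->1 ok
  [6] x  {0}  => 0  1->0 ok
  [7] x  {0}  => 0  0->0 ok
  [8] y  {1,2}  => 1  0->1 ok
  [9] y  {1,2}  => 2  1->2 ok
  [10] y  {1,2}  => 2  2->2 ok
  [11] y  {1,2}  => 1  2->1 ok
  [12] y  {1,2}  => 2  1->2 ok
  [13] y  {1,2}  => 1  2->1 ok
  [14] y  {1,2}  => 2  1->2 ok

0,1,2,1,2,1,0,0,1,2,2,1,2,1,2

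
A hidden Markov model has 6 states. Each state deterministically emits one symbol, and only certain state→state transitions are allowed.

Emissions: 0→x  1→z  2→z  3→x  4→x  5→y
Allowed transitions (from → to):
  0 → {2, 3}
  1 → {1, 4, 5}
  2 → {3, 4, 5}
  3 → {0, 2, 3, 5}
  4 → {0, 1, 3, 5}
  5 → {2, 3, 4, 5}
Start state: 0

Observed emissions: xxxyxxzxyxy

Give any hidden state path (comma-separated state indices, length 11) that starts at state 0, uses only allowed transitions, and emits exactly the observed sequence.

0,3,3,5,3,0,2,3,5,4,5

  [0] x  {0,3,4}  => 0  start
  [1] x  {0,3,4}  => 3  0->3 ok
  [2] x  {0,3,4}  => 3  3->3 ok
  [3] y  {5}  => 5  3->5 ok
  [4] x  {0,3,4}  => 3  5->3 ok
  [5] x  {0,3,4}  => 0  3->0 ok
  [6] z  {1,2}  => 2  0->2 ok
  [7] x  {0,3,4}  => 3  2->3 ok
  [8] y  {5}  => 5  3->5 ok
  [9] x  {0,3,4}  => 4  5->4 ok
  [10] y  {5}  => 5  4->5 ok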